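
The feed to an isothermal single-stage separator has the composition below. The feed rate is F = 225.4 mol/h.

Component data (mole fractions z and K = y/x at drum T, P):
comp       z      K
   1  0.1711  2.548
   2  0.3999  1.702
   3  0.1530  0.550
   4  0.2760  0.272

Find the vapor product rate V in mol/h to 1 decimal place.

V = 95.8 mol/h

Material balance + equilibrium reduce to Σ zᵢ(Kᵢ−1)/(1+ψ(Kᵢ−1)) = 0.
Check two-phase: ΣzᵢKᵢ = 1.2758 > 1 and Σzᵢ/Kᵢ = 1.5950 > 1, so g(0) = 0.2758 > 0 and g(1) = -0.5950 < 0.
Iterate (Newton) starting at ψ = 0.5:
  ψ = 0.5000: g = -0.04767, g' = -0.6515 → ψ = 0.4268
  ψ = 0.4268: g = -0.00124, g' = -0.6207 → ψ = 0.4248
Converged at ψ = 0.4248.
Then V = ψ·F = 0.4248·225.4 = 95.8 mol/h and L = F − V = 129.6 mol/h.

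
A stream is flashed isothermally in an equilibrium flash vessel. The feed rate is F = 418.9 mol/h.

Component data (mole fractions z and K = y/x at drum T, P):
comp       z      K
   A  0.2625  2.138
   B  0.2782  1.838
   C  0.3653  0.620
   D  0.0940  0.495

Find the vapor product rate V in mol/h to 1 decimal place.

V = 355.8 mol/h

Rachford–Rice: g(V/F) = Σ zᵢ(Kᵢ−1)/(1+V/F(Kᵢ−1)) = 0.
Check two-phase: ΣzᵢKᵢ = 1.3456 > 1 and Σzᵢ/Kᵢ = 1.0532 > 1, so g(0) = 0.3456 > 0 and g(1) = -0.0532 < 0.
Newton–Raphson from V/F = 0.45:
  V/F = 0.4500: g = 0.13797, g' = -0.3686 → V/F = 0.8243
  V/F = 0.8243: g = 0.00857, g' = -0.3410 → V/F = 0.8494
Converged at V/F = 0.8494.
Then V = V/F·F = 0.8494·418.9 = 355.8 mol/h and L = F − V = 63.1 mol/h.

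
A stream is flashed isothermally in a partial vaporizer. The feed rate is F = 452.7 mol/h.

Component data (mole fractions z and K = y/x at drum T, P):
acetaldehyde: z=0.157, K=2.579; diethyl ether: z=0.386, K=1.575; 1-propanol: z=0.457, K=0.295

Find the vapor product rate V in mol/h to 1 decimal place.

V = 99.4 mol/h

Let ψ = V/F and solve Σ zᵢ(Kᵢ−1)/(1+ψ(Kᵢ−1)) = 0.
Check two-phase: ΣzᵢKᵢ = 1.148 > 1 and Σzᵢ/Kᵢ = 1.855 > 1, so g(0) = 0.148 > 0 and g(1) = -0.855 < 0.
Newton–Raphson from ψ = 0.34:
  ψ = 0.340: g = -0.0768, g' = -0.648 → ψ = 0.221
  ψ = 0.221: g = -0.0012, g' = -0.634 → ψ = 0.220
Converged at ψ = 0.220.
Then V = ψ·F = 0.2195·452.7 = 99.4 mol/h and L = F − V = 353.3 mol/h.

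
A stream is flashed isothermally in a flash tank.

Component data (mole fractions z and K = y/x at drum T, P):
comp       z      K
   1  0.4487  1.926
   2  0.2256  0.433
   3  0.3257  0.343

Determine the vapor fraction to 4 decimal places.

ψ = 0.1278

Rachford–Rice: g(ψ) = Σ zᵢ(Kᵢ−1)/(1+ψ(Kᵢ−1)) = 0.
g(0) = ΣzᵢKᵢ − 1 = 0.0736 and g(1) = 1 − Σzᵢ/Kᵢ = -0.7035, so a root lies in (0, 1).
Newton–Raphson from ψ = 0.31:
  ψ = 0.3100: g = -0.10108, g' = -0.5607 → ψ = 0.1297
  ψ = 0.1297: g = -0.00106, g' = -0.5592 → ψ = 0.1278
Converged at ψ = 0.1278.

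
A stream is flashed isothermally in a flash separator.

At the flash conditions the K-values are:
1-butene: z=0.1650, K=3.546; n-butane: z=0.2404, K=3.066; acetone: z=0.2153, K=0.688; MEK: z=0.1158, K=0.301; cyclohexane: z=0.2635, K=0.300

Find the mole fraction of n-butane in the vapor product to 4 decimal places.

y_n-butane = 0.3874

Let ψ = V/F and solve Σ zᵢ(Kᵢ−1)/(1+ψ(Kᵢ−1)) = 0.
Feasibility: ΣzᵢKᵢ = 1.5842, Σzᵢ/Kᵢ = 1.7009 — both > 1, two phases present.
Newton iteration, ψ⁰ = 0.6:
  ψ = 0.6000: g = -0.15211, g' = -0.9554 → ψ = 0.4408
  ψ = 0.4408: g = -0.00374, g' = -0.9350 → ψ = 0.4368
Converged at ψ = 0.4368.
Compositions from xᵢ = zᵢ/(1+ψ(Kᵢ−1)), yᵢ = Kᵢxᵢ:
  1-butene: x = 0.0781, y = 0.2770
  n-butane: x = 0.1264, y = 0.3874
  acetone: x = 0.2493, y = 0.1715
  MEK: x = 0.1667, y = 0.0502
  cyclohexane: x = 0.3795, y = 0.1139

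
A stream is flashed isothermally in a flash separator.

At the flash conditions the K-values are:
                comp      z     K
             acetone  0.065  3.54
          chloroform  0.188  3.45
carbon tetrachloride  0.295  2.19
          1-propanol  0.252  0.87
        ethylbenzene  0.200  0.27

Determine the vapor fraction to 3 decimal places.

ψ = 0.803

Newton iteration, ψ⁰ = 0.33:
  ψ = 0.330: g = 0.3700, g' = -0.874 → ψ = 0.753
  ψ = 0.753: g = 0.0430, g' = -0.836 → ψ = 0.805
  ψ = 0.805: g = -0.0019, g' = -0.913 → ψ = 0.803
Converged at ψ = 0.803.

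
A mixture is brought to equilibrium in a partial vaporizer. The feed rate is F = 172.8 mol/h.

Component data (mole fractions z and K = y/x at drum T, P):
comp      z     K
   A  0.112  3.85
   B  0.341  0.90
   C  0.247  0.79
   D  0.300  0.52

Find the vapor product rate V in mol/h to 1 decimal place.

Newton iteration, ψ⁰ = 0.43:
  ψ = 0.430: g = -0.1307, g' = -0.310 → ψ = 0.009
  ψ = 0.009: g = 0.0806, g' = -0.949 → ψ = 0.094
  ψ = 0.094: g = 0.0138, g' = -0.657 → ψ = 0.115
  ψ = 0.115: g = 0.0005, g' = -0.609 → ψ = 0.116
Converged at ψ = 0.116.
Then V = ψ·F = 0.1156·172.8 = 20.0 mol/h and L = F − V = 152.8 mol/h.

V = 20.0 mol/h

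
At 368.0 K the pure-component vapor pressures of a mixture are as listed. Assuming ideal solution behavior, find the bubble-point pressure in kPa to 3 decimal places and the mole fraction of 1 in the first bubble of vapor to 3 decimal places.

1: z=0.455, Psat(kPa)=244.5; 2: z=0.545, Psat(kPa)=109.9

Pbub = 171.143 kPa, y_1 = 0.650

At the bubble point ψ → 0, so ΣzᵢKᵢ = 1 with Kᵢ = Pᵢˢᵃᵗ/P ⇒ P = ΣzᵢPᵢˢᵃᵗ.
P = 0.455·244.5 + 0.545·109.9 = 171.143 kPa
yᵢ = zᵢPᵢˢᵃᵗ/P ⇒ y_1 = 0.455·244.5/171.143 = 0.650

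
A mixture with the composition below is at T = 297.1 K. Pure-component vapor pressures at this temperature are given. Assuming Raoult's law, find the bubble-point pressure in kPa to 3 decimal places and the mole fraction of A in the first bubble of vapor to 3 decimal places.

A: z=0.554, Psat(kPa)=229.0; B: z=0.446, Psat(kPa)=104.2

At the bubble point ψ → 0, so ΣzᵢKᵢ = 1 with Kᵢ = Pᵢˢᵃᵗ/P ⇒ P = ΣzᵢPᵢˢᵃᵗ.
P = 0.554·229.0 + 0.446·104.2 = 173.339 kPa
yᵢ = zᵢPᵢˢᵃᵗ/P ⇒ y_A = 0.554·229.0/173.339 = 0.732

Pbub = 173.339 kPa, y_A = 0.732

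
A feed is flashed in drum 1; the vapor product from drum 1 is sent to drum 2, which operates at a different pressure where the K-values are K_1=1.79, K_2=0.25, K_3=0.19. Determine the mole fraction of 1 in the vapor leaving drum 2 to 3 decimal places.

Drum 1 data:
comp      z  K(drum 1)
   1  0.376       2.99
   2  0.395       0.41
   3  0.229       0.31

y_1 (drum 2) = 0.883

Drum 1:
Material balance + equilibrium reduce to Σ zᵢ(Kᵢ−1)/(1+ψ₁(Kᵢ−1)) = 0.
Feasibility: ΣzᵢKᵢ = 1.357, Σzᵢ/Kᵢ = 1.828 — both > 1, two phases present.
Newton iteration, ψ₁⁰ = 0.44:
  ψ₁ = 0.440: g = -0.1427, g' = -0.899 → ψ₁ = 0.281
  ψ₁ = 0.281: g = 0.0043, g' = -0.978 → ψ₁ = 0.286
Converged at ψ₁ = 0.286.
Drum-1 compositions:
  1: x = 0.240, y = 0.717
  2: x = 0.475, y = 0.195
  3: x = 0.285, y = 0.088
Drum-2 feed = drum-1 vapor: z₂ = (0.7168, 0.1948, 0.0884).
Drum 2:
Newton–Raphson from ψ₂ = 0.5:
  ψ₂ = 0.500: g = 0.0518, g' = -0.674 → ψ₂ = 0.577
  ψ₂ = 0.577: g = -0.0029, g' = -0.756 → ψ₂ = 0.573
Converged at ψ₂ = 0.573.
  1: x = 0.493, y = 0.883
  2: x = 0.342, y = 0.085
  3: x = 0.165, y = 0.031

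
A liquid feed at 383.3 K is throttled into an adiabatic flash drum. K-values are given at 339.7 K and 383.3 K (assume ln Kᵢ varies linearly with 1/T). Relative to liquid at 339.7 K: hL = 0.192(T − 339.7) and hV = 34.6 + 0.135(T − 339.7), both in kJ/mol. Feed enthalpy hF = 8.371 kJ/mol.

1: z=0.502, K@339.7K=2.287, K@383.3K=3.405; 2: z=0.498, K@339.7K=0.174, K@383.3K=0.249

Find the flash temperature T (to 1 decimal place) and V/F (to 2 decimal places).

T = 341.3 K, V/F = 0.23

Adiabatic flash: solve Rachford–Rice at each trial T, then check hF = ψ·hV(T) + (1−ψ)·hL(T).
  T = 339.7 K: K = (2.287, 0.174), RR gives ψ = 0.221, H_out = 7.640 kJ/mol
  T = 383.3 K: K = (3.405, 0.249), RR gives ψ = 0.461, H_out = 23.188 kJ/mol
  T = 361.5 K: K = (2.824, 0.210), RR gives ψ = 0.363, H_out = 16.287 kJ/mol
  T = 350.6 K: K = (2.550, 0.192), RR gives ψ = 0.300, H_out = 12.283 kJ/mol
  T = 345.1 K: K = (2.416, 0.183), RR gives ψ = 0.263, H_out = 10.039 kJ/mol
  T = 342.4 K: K = (2.351, 0.178), RR gives ψ = 0.242, H_out = 8.867 kJ/mol
  T = 341.0 K: K = (2.318, 0.176), RR gives ψ = 0.231, H_out = 8.238 kJ/mol
Linear interpolation between T = 341.0 (H_out = 8.238) and T = 342.4 (H_out = 8.867) on hF = 8.371 gives T ≈ 341.3 K, at which ψ = 0.23.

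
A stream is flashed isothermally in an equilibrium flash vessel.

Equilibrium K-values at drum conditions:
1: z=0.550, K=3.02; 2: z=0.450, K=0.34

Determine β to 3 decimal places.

β = 0.611

Binary case is linear: z₁(K₁−1)(1+β(K₂−1)) + z₂(K₂−1)(1+β(K₁−1)) = 0
⇒ β = [z₁(K₁−1)+z₂(K₂−1)] / [−(K₁−1)(K₂−1)] = 0.8140/1.3332 = 0.611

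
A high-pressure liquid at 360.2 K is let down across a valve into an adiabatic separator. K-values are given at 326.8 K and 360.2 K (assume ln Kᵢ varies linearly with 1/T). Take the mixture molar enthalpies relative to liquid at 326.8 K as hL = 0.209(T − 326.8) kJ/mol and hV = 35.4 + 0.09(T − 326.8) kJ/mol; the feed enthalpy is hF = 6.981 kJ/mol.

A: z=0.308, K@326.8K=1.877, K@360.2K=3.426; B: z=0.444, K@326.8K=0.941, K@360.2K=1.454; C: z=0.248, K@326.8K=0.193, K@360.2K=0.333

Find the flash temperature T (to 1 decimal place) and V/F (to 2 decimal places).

T = 328.7 K, V/F = 0.19

Adiabatic flash: solve Rachford–Rice at each trial T, then check hF = ψ·hV(T) + (1−ψ)·hL(T).
  T = 326.8 K: K = (1.877, 0.941, 0.193), RR gives ψ = 0.111, H_out = 3.926 kJ/mol
  T = 360.2 K: K = (3.426, 1.454, 0.333), RR gives ψ = 0.859, H_out = 33.974 kJ/mol
  T = 343.5 K: K = (2.573, 1.182, 0.257), RR gives ψ = 0.584, H_out = 23.006 kJ/mol
  T = 335.1 K: K = (2.204, 1.057, 0.223), RR gives ψ = 0.392, H_out = 15.208 kJ/mol
  T = 331.0 K: K = (2.038, 0.999, 0.208), RR gives ψ = 0.268, H_out = 10.248 kJ/mol
  T = 328.9 K: K = (1.956, 0.970, 0.200), RR gives ψ = 0.194, H_out = 7.274 kJ/mol
Linear interpolation between T = 326.8 (H_out = 3.926) and T = 328.9 (H_out = 7.274) on hF = 6.981 gives T ≈ 328.7 K, at which ψ = 0.19.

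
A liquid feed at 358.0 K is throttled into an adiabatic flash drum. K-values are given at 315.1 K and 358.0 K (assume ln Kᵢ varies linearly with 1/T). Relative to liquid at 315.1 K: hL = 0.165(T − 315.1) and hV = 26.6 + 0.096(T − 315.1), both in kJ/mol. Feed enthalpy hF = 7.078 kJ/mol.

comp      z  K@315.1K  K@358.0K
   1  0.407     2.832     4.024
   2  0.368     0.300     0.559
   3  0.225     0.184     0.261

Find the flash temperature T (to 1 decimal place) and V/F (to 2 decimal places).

Adiabatic flash: solve Rachford–Rice at each trial T, then check hF = ψ·hV(T) + (1−ψ)·hL(T).
  T = 315.1 K: K = (2.832, 0.300, 0.184), RR gives ψ = 0.223, H_out = 5.924 kJ/mol
  T = 358.0 K: K = (4.024, 0.559, 0.261), RR gives ψ = 0.518, H_out = 19.320 kJ/mol
  T = 336.6 K: K = (3.415, 0.418, 0.222), RR gives ψ = 0.370, H_out = 12.845 kJ/mol
  T = 325.9 K: K = (3.121, 0.356, 0.203), RR gives ψ = 0.298, H_out = 9.499 kJ/mol
  T = 320.5 K: K = (2.975, 0.327, 0.193), RR gives ψ = 0.261, H_out = 7.744 kJ/mol
  T = 317.8 K: K = (2.903, 0.314, 0.189), RR gives ψ = 0.242, H_out = 6.844 kJ/mol
  T = 319.1 K: K = (2.938, 0.320, 0.191), RR gives ψ = 0.251, H_out = 7.280 kJ/mol
Linear interpolation between T = 317.8 (H_out = 6.844) and T = 319.1 (H_out = 7.280) on hF = 7.078 gives T ≈ 318.5 K, at which ψ = 0.25.

T = 318.5 K, V/F = 0.25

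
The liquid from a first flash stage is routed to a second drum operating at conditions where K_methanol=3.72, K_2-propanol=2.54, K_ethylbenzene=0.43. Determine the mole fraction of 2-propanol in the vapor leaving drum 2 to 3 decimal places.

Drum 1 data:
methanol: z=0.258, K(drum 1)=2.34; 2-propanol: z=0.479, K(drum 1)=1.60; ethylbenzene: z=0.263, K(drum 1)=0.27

y_2-propanol (drum 2) = 0.471

Drum 1:
Material balance + equilibrium reduce to Σ zᵢ(Kᵢ−1)/(1+ψ₁(Kᵢ−1)) = 0.
Check two-phase: ΣzᵢKᵢ = 1.441 > 1 and Σzᵢ/Kᵢ = 1.384 > 1, so g(0) = 0.441 > 0 and g(1) = -0.384 < 0.
Newton–Raphson from ψ₁ = 0.5:
  ψ₁ = 0.500: g = 0.1257, g' = -0.616 → ψ₁ = 0.704
  ψ₁ = 0.704: g = -0.0152, g' = -0.801 → ψ₁ = 0.685
Converged at ψ₁ = 0.685.
Drum-1 compositions:
  methanol: x = 0.135, y = 0.315
  2-propanol: x = 0.339, y = 0.543
  ethylbenzene: x = 0.526, y = 0.142
Drum-2 feed = drum-1 liquid: z₂ = (0.1345, 0.3395, 0.5260).
Drum 2:
Let ψ₂ = V/F and solve Σ zᵢ(Kᵢ−1)/(1+ψ₂(Kᵢ−1)) = 0.
Feasibility: ΣzᵢKᵢ = 1.589, Σzᵢ/Kᵢ = 1.393 — both > 1, two phases present.
Newton–Raphson from ψ₂ = 0.67:
  ψ₂ = 0.670: g = -0.0981, g' = -0.767 → ψ₂ = 0.542
  ψ₂ = 0.542: g = -0.0011, g' = -0.760 → ψ₂ = 0.541
Converged at ψ₂ = 0.541.
  methanol: x = 0.054, y = 0.203
  2-propanol: x = 0.185, y = 0.471
  ethylbenzene: x = 0.760, y = 0.327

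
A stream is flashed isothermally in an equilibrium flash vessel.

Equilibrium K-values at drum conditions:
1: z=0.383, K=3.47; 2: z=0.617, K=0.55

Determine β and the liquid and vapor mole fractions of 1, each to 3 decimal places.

β = 0.601, x_1 = 0.154, y_1 = 0.535

Material balance + equilibrium reduce to Σ zᵢ(Kᵢ−1)/(1+β(Kᵢ−1)) = 0.
Check two-phase: ΣzᵢKᵢ = 1.668 > 1 and Σzᵢ/Kᵢ = 1.232 > 1, so g(0) = 0.668 > 0 and g(1) = -0.232 < 0.
Binary case is linear: z₁(K₁−1)(1+β(K₂−1)) + z₂(K₂−1)(1+β(K₁−1)) = 0
⇒ β = [z₁(K₁−1)+z₂(K₂−1)] / [−(K₁−1)(K₂−1)] = 0.6684/1.1115 = 0.601
Compositions from xᵢ = zᵢ/(1+β(Kᵢ−1)), yᵢ = Kᵢxᵢ:
  1: x = 0.154, y = 0.535
  2: x = 0.846, y = 0.465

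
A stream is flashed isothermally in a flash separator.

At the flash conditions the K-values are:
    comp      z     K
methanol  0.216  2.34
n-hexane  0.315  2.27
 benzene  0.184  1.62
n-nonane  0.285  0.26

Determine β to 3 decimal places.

Let β = V/F and solve Σ zᵢ(Kᵢ−1)/(1+β(Kᵢ−1)) = 0.
Check two-phase: ΣzᵢKᵢ = 1.593 > 1 and Σzᵢ/Kᵢ = 1.441 > 1, so g(0) = 0.593 > 0 and g(1) = -0.441 < 0.
Newton iteration, β⁰ = 0.41:
  β = 0.410: g = 0.2381, g' = -0.748 → β = 0.728
  β = 0.728: g = -0.0246, g' = -1.004 → β = 0.704
  β = 0.704: g = -0.0006, g' = -0.958 → β = 0.703
Converged at β = 0.703.

β = 0.703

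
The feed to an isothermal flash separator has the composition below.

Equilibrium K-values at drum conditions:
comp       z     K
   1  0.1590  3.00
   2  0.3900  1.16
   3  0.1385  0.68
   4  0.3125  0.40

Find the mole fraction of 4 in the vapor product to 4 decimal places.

Rachford–Rice: g(V/F) = Σ zᵢ(Kᵢ−1)/(1+V/F(Kᵢ−1)) = 0.
Feasibility: ΣzᵢKᵢ = 1.1486, Σzᵢ/Kᵢ = 1.3741 — both > 1, two phases present.
Newton iteration, V/F⁰ = 0.45:
  V/F = 0.4500: g = -0.08305, g' = -0.4153 → V/F = 0.2500
  V/F = 0.2500: g = 0.00322, g' = -0.4643 → V/F = 0.2570
Converged at V/F = 0.2570.
Compositions from xᵢ = zᵢ/(1+V/F(Kᵢ−1)), yᵢ = Kᵢxᵢ:
  1: x = 0.1050, y = 0.3151
  2: x = 0.3746, y = 0.4345
  3: x = 0.1509, y = 0.1026
  4: x = 0.3695, y = 0.1478

y_4 = 0.1478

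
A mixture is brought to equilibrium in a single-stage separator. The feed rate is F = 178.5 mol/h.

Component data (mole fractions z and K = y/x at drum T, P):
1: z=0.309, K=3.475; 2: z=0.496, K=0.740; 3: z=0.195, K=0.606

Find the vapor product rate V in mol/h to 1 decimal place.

Rachford–Rice: g(ψ) = Σ zᵢ(Kᵢ−1)/(1+ψ(Kᵢ−1)) = 0.
g(0) = ΣzᵢKᵢ − 1 = 0.559 and g(1) = 1 − Σzᵢ/Kᵢ = -0.081, so a root lies in (0, 1).
Newton–Raphson from ψ = 0.59:
  ψ = 0.590: g = 0.0584, g' = -0.411 → ψ = 0.732
  ψ = 0.732: g = 0.0047, g' = -0.350 → ψ = 0.746
Converged at ψ = 0.746.
Then V = ψ·F = 0.7457·178.5 = 133.1 mol/h and L = F − V = 45.4 mol/h.

V = 133.1 mol/h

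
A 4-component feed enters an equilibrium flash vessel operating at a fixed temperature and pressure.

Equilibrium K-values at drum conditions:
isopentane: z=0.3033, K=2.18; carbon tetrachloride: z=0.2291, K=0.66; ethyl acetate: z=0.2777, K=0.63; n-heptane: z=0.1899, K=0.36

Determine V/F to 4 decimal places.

V/F = 0.1059

Material balance + equilibrium reduce to Σ zᵢ(Kᵢ−1)/(1+V/F(Kᵢ−1)) = 0.
g(0) = ΣzᵢKᵢ − 1 = 0.0557 and g(1) = 1 − Σzᵢ/Kᵢ = -0.4545, so a root lies in (0, 1).
Newton–Raphson from V/F = 0.49:
  V/F = 0.4900: g = -0.16926, g' = -0.4295 → V/F = 0.0959
  V/F = 0.0959: g = 0.00497, g' = -0.4983 → V/F = 0.1059
Converged at V/F = 0.1059.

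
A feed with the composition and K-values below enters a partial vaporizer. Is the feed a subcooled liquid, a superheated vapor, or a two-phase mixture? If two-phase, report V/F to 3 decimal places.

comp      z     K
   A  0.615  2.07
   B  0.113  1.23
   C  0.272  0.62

ΣzᵢKᵢ = 1.581; Σzᵢ/Kᵢ = 0.828.
Since Σzᵢ/Kᵢ < 1 the mixture is above its dew point — single vapor phase.

superheated vapor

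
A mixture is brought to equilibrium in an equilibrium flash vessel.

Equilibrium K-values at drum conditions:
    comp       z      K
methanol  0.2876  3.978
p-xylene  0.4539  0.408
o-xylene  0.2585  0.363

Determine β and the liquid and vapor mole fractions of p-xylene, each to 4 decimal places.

β = 0.2335, x_p-xylene = 0.5267, y_p-xylene = 0.2149

Material balance + equilibrium reduce to Σ zᵢ(Kᵢ−1)/(1+β(Kᵢ−1)) = 0.
Check two-phase: ΣzᵢKᵢ = 1.4231 > 1 and Σzᵢ/Kᵢ = 1.8969 > 1, so g(0) = 0.4231 > 0 and g(1) = -0.8969 < 0.
Iterate (Newton) starting at β = 0.5:
  β = 0.5000: g = -0.27921, g' = -0.9585 → β = 0.2087
  β = 0.2087: g = 0.03168, g' = -1.3166 → β = 0.2328
  β = 0.2328: g = 0.00085, g' = -1.2482 → β = 0.2335
Converged at β = 0.2335.
Compositions from xᵢ = zᵢ/(1+β(Kᵢ−1)), yᵢ = Kᵢxᵢ:
  methanol: x = 0.1697, y = 0.6749
  p-xylene: x = 0.5267, y = 0.2149
  o-xylene: x = 0.3037, y = 0.1102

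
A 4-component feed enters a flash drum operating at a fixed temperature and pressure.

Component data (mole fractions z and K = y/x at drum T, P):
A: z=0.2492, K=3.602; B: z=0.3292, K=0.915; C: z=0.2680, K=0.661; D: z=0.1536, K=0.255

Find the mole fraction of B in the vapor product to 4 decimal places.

Rachford–Rice: g(ψ) = Σ zᵢ(Kᵢ−1)/(1+ψ(Kᵢ−1)) = 0.
Feasibility: ΣzᵢKᵢ = 1.4152, Σzᵢ/Kᵢ = 1.4368 — both > 1, two phases present.
Newton iteration, ψ⁰ = 0.62:
  ψ = 0.6200: g = -0.10910, g' = -0.5935 → ψ = 0.4362
  ψ = 0.4362: g = -0.00148, g' = -0.6022 → ψ = 0.4337
Converged at ψ = 0.4337.
Compositions from xᵢ = zᵢ/(1+ψ(Kᵢ−1)), yᵢ = Kᵢxᵢ:
  A: x = 0.1171, y = 0.4217
  B: x = 0.3418, y = 0.3127
  C: x = 0.3142, y = 0.2077
  D: x = 0.2269, y = 0.0579

y_B = 0.3127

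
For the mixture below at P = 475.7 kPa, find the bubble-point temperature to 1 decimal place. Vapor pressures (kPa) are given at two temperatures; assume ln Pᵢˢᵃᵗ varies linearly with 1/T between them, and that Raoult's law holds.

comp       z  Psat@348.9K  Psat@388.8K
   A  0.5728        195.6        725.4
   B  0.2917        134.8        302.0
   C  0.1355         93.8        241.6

T = 384.4 K

Bubble-point temperature: ΣzᵢPᵢˢᵃᵗ(T) = P. Interpolate ln Pᵢˢᵃᵗ = aᵢ + bᵢ/T.
  T = 348.9 K: ΣzᵢPᵢˢᵃᵗ = 164.07 kPa
  T = 388.8 K: ΣzᵢPᵢˢᵃᵗ = 536.34 kPa
  T = 368.9 K: ΣzᵢPᵢˢᵃᵗ = 305.08 kPa
  T = 378.9 K: ΣzᵢPᵢˢᵃᵗ = 407.62 kPa
  T = 383.9 K: ΣzᵢPᵢˢᵃᵗ = 468.93 kPa
  T = 386.4 K: ΣzᵢPᵢˢᵃᵗ = 502.37 kPa
Interpolating between 383.9 K and 386.4 K gives T ≈ 384.4 K.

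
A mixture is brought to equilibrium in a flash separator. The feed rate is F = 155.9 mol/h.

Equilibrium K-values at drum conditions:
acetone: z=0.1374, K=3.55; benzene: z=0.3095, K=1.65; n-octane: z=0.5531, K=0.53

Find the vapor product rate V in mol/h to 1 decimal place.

Rachford–Rice: g(ψ) = Σ zᵢ(Kᵢ−1)/(1+ψ(Kᵢ−1)) = 0.
Check two-phase: ΣzᵢKᵢ = 1.2916 > 1 and Σzᵢ/Kᵢ = 1.2699 > 1, so g(0) = 0.2916 > 0 and g(1) = -0.2699 < 0.
Newton–Raphson from ψ = 0.5:
  ψ = 0.5000: g = -0.03397, g' = -0.4559 → ψ = 0.4255
  ψ = 0.4255: g = 0.00070, g' = -0.4767 → ψ = 0.4269
Converged at ψ = 0.4269.
Then V = ψ·F = 0.4269·155.9 = 66.6 mol/h and L = F − V = 89.3 mol/h.

V = 66.6 mol/h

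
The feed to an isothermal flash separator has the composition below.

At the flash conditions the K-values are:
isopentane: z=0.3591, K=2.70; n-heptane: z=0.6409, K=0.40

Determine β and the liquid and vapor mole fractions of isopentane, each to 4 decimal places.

Rachford–Rice: g(β) = Σ zᵢ(Kᵢ−1)/(1+β(Kᵢ−1)) = 0.
g(0) = ΣzᵢKᵢ − 1 = 0.2259 and g(1) = 1 − Σzᵢ/Kᵢ = -0.7352, so a root lies in (0, 1).
Binary case is linear: z₁(K₁−1)(1+β(K₂−1)) + z₂(K₂−1)(1+β(K₁−1)) = 0
⇒ β = [z₁(K₁−1)+z₂(K₂−1)] / [−(K₁−1)(K₂−1)] = 0.22593/1.02000 = 0.2215
Compositions from xᵢ = zᵢ/(1+β(Kᵢ−1)), yᵢ = Kᵢxᵢ:
  isopentane: x = 0.2609, y = 0.7043
  n-heptane: x = 0.7391, y = 0.2957

β = 0.2215, x_isopentane = 0.2609, y_isopentane = 0.7043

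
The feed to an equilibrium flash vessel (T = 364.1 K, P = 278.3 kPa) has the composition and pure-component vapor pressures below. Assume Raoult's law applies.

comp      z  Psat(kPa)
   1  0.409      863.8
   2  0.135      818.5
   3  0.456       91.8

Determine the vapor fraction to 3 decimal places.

Raoult's law: Kᵢ = Pᵢˢᵃᵗ/P = Pᵢˢᵃᵗ/278.3.
  K_1 = 863.8/278.3 = 3.10384, K_2 = 818.5/278.3 = 2.94107, K_3 = 91.8/278.3 = 0.32986
Material balance + equilibrium reduce to Σ zᵢ(Kᵢ−1)/(1+ψ(Kᵢ−1)) = 0.
Check two-phase: ΣzᵢKᵢ = 1.817 > 1 and Σzᵢ/Kᵢ = 1.560 > 1, so g(0) = 0.817 > 0 and g(1) = -0.560 < 0.
Newton–Raphson from ψ = 0.5:
  ψ = 0.500: g = 0.0928, g' = -1.024 → ψ = 0.591
Converged at ψ = 0.591.

ψ = 0.591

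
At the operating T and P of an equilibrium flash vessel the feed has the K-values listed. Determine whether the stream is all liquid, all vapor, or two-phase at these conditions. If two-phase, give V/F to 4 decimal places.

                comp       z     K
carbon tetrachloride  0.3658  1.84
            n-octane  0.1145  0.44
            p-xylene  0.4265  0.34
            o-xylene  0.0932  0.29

all liquid

ΣzᵢKᵢ = 0.8955; Σzᵢ/Kᵢ = 2.0348.
Since ΣzᵢKᵢ < 1 the mixture is below its bubble point — single liquid phase.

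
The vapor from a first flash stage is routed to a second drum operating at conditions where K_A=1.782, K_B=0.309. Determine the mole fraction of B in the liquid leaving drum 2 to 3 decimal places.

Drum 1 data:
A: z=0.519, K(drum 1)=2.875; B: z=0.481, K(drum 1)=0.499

Drum 1:
Let ψ₁ = V/F and solve Σ zᵢ(Kᵢ−1)/(1+ψ₁(Kᵢ−1)) = 0.
g(0) = ΣzᵢKᵢ − 1 = 0.732 and g(1) = 1 − Σzᵢ/Kᵢ = -0.144, so a root lies in (0, 1).
Newton iteration, ψ₁⁰ = 0.5:
  ψ₁ = 0.500: g = 0.1807, g' = -0.701 → ψ₁ = 0.758
  ψ₁ = 0.758: g = 0.0135, g' = -0.625 → ψ₁ = 0.779
Converged at ψ₁ = 0.779.
Drum-1 compositions:
  A: x = 0.211, y = 0.606
  B: x = 0.789, y = 0.394
Drum-2 feed = drum-1 vapor: z₂ = (0.6062, 0.3938).
Drum 2:
Iterate (Newton) starting at ψ₂ = 0.5:
  ψ₂ = 0.500: g = -0.0749, g' = -0.631 → ψ₂ = 0.381
  ψ₂ = 0.381: g = -0.0042, g' = -0.567 → ψ₂ = 0.374
Converged at ψ₂ = 0.374.
  A: x = 0.469, y = 0.836
  B: x = 0.531, y = 0.164

x_B (drum 2) = 0.531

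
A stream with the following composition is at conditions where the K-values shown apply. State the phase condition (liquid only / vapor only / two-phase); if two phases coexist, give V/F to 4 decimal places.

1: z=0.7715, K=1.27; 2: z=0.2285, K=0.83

vapor only

ΣzᵢKᵢ = 1.1695; Σzᵢ/Kᵢ = 0.8828.
Since Σzᵢ/Kᵢ < 1 the mixture is above its dew point — single vapor phase.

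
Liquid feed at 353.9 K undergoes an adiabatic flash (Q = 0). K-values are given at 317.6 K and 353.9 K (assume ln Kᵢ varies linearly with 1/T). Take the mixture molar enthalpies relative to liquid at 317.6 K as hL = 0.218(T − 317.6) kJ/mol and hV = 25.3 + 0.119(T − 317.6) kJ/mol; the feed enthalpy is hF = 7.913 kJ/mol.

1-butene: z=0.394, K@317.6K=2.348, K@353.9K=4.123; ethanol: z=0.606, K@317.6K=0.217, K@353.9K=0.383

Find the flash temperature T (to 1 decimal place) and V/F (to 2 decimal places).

T = 330.0 K, V/F = 0.22

Adiabatic flash: solve Rachford–Rice at each trial T, then check hF = ψ·hV(T) + (1−ψ)·hL(T).
  T = 317.6 K: K = (2.348, 0.217), RR gives ψ = 0.054, H_out = 1.357 kJ/mol
  T = 353.9 K: K = (4.123, 0.383), RR gives ψ = 0.445, H_out = 17.562 kJ/mol
  T = 335.8 K: K = (3.162, 0.293), RR gives ψ = 0.277, H_out = 10.475 kJ/mol
  T = 326.7 K: K = (2.736, 0.253), RR gives ψ = 0.178, H_out = 6.339 kJ/mol
  T = 331.2 K: K = (2.942, 0.272), RR gives ψ = 0.229, H_out = 8.460 kJ/mol
  T = 328.9 K: K = (2.835, 0.262), RR gives ψ = 0.204, H_out = 7.397 kJ/mol
Linear interpolation between T = 328.9 (H_out = 7.397) and T = 331.2 (H_out = 8.460) on hF = 7.913 gives T ≈ 330.0 K, at which ψ = 0.22.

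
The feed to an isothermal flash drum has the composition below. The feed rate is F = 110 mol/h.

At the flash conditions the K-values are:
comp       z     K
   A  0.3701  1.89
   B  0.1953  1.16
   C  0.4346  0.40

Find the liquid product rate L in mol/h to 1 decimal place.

Rachford–Rice: g(ψ) = Σ zᵢ(Kᵢ−1)/(1+ψ(Kᵢ−1)) = 0.
Check two-phase: ΣzᵢKᵢ = 1.0999 > 1 and Σzᵢ/Kᵢ = 1.4507 > 1, so g(0) = 0.0999 > 0 and g(1) = -0.4507 < 0.
Newton–Raphson from ψ = 0.5:
  ψ = 0.5000: g = -0.11563, g' = -0.4640 → ψ = 0.2508
  ψ = 0.2508: g = -0.00762, g' = -0.4173 → ψ = 0.2325
Converged at ψ = 0.2325.
Then V = ψ·F = 0.2325·110 = 25.6 mol/h and L = F − V = 84.4 mol/h.

L = 84.4 mol/h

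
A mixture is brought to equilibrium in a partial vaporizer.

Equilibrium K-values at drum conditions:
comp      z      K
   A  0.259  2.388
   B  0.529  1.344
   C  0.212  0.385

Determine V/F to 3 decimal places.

Material balance + equilibrium reduce to Σ zᵢ(Kᵢ−1)/(1+V/F(Kᵢ−1)) = 0.
Check two-phase: ΣzᵢKᵢ = 1.411 > 1 and Σzᵢ/Kᵢ = 1.053 > 1, so g(0) = 0.411 > 0 and g(1) = -0.053 < 0.
Newton–Raphson from V/F = 0.5:
  V/F = 0.500: g = 0.1792, g' = -0.387 → V/F = 0.963
  V/F = 0.963: g = -0.0295, g' = -0.610 → V/F = 0.915
  V/F = 0.915: g = -0.0014, g' = -0.552 → V/F = 0.912
Converged at V/F = 0.912.

V/F = 0.912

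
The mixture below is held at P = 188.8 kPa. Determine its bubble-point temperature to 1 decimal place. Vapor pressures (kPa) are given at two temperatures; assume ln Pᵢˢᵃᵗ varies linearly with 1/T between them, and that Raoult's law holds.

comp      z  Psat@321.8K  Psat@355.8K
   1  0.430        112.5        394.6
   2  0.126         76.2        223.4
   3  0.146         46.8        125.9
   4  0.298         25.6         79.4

Bubble-point temperature: ΣzᵢPᵢˢᵃᵗ(T) = P. Interpolate ln Pᵢˢᵃᵗ = aᵢ + bᵢ/T.
  T = 321.8 K: ΣzᵢPᵢˢᵃᵗ = 72.44 kPa
  T = 355.8 K: ΣzᵢPᵢˢᵃᵗ = 239.87 kPa
  T = 338.8 K: ΣzᵢPᵢˢᵃᵗ = 135.70 kPa
  T = 347.3 K: ΣzᵢPᵢˢᵃᵗ = 181.64 kPa
  T = 351.6 K: ΣzᵢPᵢˢᵃᵗ = 209.41 kPa
  T = 349.5 K: ΣzᵢPᵢˢᵃᵗ = 195.44 kPa
  T = 348.4 K: ΣzᵢPᵢˢᵃᵗ = 188.43 kPa
Interpolating between 348.4 K and 349.5 K gives T ≈ 348.5 K.

T = 348.5 K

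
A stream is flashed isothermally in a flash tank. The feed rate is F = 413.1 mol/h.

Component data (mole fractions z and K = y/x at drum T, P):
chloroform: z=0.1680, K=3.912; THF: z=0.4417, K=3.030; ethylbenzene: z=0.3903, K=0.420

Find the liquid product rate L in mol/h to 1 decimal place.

L = 51.1 mol/h

Newton–Raphson from ψ = 0.5:
  ψ = 0.5000: g = 0.32534, g' = -0.9449 → ψ = 0.8443
  ψ = 0.8443: g = 0.02823, g' = -0.8704 → ψ = 0.8767
  ψ = 0.8767: g = -0.00033, g' = -0.8919 → ψ = 0.8764
Converged at ψ = 0.8764.
Then V = ψ·F = 0.8764·413.1 = 362.0 mol/h and L = F − V = 51.1 mol/h.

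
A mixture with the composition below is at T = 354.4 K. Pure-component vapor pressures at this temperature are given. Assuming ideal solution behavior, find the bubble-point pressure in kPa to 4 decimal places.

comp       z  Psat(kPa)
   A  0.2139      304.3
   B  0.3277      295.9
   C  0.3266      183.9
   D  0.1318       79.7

At the bubble point ψ → 0, so ΣzᵢKᵢ = 1 with Kᵢ = Pᵢˢᵃᵗ/P ⇒ P = ΣzᵢPᵢˢᵃᵗ.
P = 0.2139·304.3 + 0.3277·295.9 + 0.3266·183.9 + 0.1318·79.7 = 232.6224 kPa

Pbub = 232.6224 kPa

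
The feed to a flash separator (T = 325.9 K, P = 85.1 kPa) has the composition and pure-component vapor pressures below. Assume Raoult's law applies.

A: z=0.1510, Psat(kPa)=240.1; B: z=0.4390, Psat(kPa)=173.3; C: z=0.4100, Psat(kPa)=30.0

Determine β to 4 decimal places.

β = 0.5703

Raoult's law: Kᵢ = Pᵢˢᵃᵗ/P = Pᵢˢᵃᵗ/85.1.
  K_A = 240.1/85.1 = 2.821387, K_B = 173.3/85.1 = 2.036428, K_C = 30.0/85.1 = 0.352526
Rachford–Rice: g(β) = Σ zᵢ(Kᵢ−1)/(1+β(Kᵢ−1)) = 0.
Feasibility: ΣzᵢKᵢ = 1.4646, Σzᵢ/Kᵢ = 1.4321 — both > 1, two phases present.
Newton iteration, β⁰ = 0.51:
  β = 0.5100: g = 0.04390, g' = -0.7196 → β = 0.5710
  β = 0.5710: g = -0.00053, g' = -0.7391 → β = 0.5703
Converged at β = 0.5703.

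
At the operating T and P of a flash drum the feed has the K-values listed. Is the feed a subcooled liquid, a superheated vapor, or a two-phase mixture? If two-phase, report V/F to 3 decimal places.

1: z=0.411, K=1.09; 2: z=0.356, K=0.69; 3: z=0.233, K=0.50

ΣzᵢKᵢ = 0.810; Σzᵢ/Kᵢ = 1.359.
Since ΣzᵢKᵢ < 1 the mixture is below its bubble point — single liquid phase.

subcooled liquid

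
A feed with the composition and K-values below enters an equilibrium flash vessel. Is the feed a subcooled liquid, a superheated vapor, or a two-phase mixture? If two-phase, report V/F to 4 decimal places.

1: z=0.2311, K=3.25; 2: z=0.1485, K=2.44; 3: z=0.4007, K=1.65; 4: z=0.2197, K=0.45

superheated vapor

ΣzᵢKᵢ = 1.8734; Σzᵢ/Kᵢ = 0.8630.
Since Σzᵢ/Kᵢ < 1 the mixture is above its dew point — single vapor phase.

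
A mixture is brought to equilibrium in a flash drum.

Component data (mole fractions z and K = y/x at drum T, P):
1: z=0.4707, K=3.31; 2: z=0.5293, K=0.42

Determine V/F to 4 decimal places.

V/F = 0.5824

Newton–Raphson from V/F = 0.65:
  V/F = 0.6500: g = -0.05810, g' = -0.8601 → V/F = 0.5825
  V/F = 0.5825: g = -0.00003, g' = -0.8627 → V/F = 0.5824
Converged at V/F = 0.5824.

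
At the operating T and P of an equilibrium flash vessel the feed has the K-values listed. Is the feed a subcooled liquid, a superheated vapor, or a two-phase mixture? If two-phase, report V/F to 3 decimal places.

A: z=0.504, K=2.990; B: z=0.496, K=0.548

two-phase, V/F = 0.866

ΣzᵢKᵢ = 1.779; Σzᵢ/Kᵢ = 1.074.
Both exceed 1, so a two-phase solution exists.
Material balance + equilibrium reduce to Σ zᵢ(Kᵢ−1)/(1+ψ(Kᵢ−1)) = 0.
Newton–Raphson from ψ = 0.5:
  ψ = 0.500: g = 0.2131, g' = -0.671 → ψ = 0.818
  ψ = 0.818: g = 0.0261, g' = -0.544 → ψ = 0.866
Converged at ψ = 0.866.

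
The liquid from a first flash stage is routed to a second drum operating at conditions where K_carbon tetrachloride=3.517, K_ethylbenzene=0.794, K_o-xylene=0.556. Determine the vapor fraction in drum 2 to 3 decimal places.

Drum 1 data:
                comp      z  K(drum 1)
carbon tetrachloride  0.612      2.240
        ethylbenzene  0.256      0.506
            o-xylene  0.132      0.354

V/F (drum 2) = 0.714

Drum 1:
Rachford–Rice: g(ψ₁) = Σ zᵢ(Kᵢ−1)/(1+ψ₁(Kᵢ−1)) = 0.
g(0) = ΣzᵢKᵢ − 1 = 0.547 and g(1) = 1 − Σzᵢ/Kᵢ = -0.152, so a root lies in (0, 1).
Newton–Raphson from ψ₁ = 0.64:
  ψ₁ = 0.640: g = 0.0928, g' = -0.586 → ψ₁ = 0.798
  ψ₁ = 0.798: g = -0.0035, g' = -0.643 → ψ₁ = 0.793
Converged at ψ₁ = 0.793.
Drum-1 compositions:
  carbon tetrachloride: x = 0.309, y = 0.691
  ethylbenzene: x = 0.421, y = 0.213
  o-xylene: x = 0.271, y = 0.096
Drum-2 feed = drum-1 liquid: z₂ = (0.3086, 0.4208, 0.2706).
Drum 2:
Newton–Raphson from ψ₂ = 0.55:
  ψ₂ = 0.550: g = 0.0691, g' = -0.460 → ψ₂ = 0.700
  ψ₂ = 0.700: g = 0.0056, g' = -0.393 → ψ₂ = 0.714
Converged at ψ₂ = 0.714.
  carbon tetrachloride: x = 0.110, y = 0.388
  ethylbenzene: x = 0.493, y = 0.392
  o-xylene: x = 0.396, y = 0.220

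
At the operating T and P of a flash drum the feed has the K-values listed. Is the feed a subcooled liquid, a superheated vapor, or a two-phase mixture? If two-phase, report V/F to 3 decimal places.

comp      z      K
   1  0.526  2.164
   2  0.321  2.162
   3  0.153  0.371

ΣzᵢKᵢ = 1.889; Σzᵢ/Kᵢ = 0.804.
Since Σzᵢ/Kᵢ < 1 the mixture is above its dew point — single vapor phase.

superheated vapor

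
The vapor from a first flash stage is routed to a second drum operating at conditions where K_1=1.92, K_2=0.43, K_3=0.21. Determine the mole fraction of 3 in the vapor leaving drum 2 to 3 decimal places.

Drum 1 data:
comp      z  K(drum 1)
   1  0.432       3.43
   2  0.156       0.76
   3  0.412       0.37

y_3 (drum 2) = 0.079

Drum 1:
Material balance + equilibrium reduce to Σ zᵢ(Kᵢ−1)/(1+ψ₁(Kᵢ−1)) = 0.
Check two-phase: ΣzᵢKᵢ = 1.753 > 1 and Σzᵢ/Kᵢ = 1.445 > 1, so g(0) = 0.753 > 0 and g(1) = -0.445 < 0.
Newton–Raphson from ψ₁ = 0.5:
  ψ₁ = 0.500: g = 0.0525, g' = -0.880 → ψ₁ = 0.560
Converged at ψ₁ = 0.560.
Drum-1 compositions:
  1: x = 0.183, y = 0.627
  2: x = 0.180, y = 0.137
  3: x = 0.637, y = 0.236
Drum-2 feed = drum-1 vapor: z₂ = (0.6274, 0.1370, 0.2356).
Drum 2:
Material balance + equilibrium reduce to Σ zᵢ(Kᵢ−1)/(1+ψ₂(Kᵢ−1)) = 0.
Feasibility: ΣzᵢKᵢ = 1.313, Σzᵢ/Kᵢ = 1.767 — both > 1, two phases present.
Newton–Raphson from ψ₂ = 0.42:
  ψ₂ = 0.420: g = 0.0351, g' = -0.683 → ψ₂ = 0.471
  ψ₂ = 0.471: g = -0.0008, g' = -0.715 → ψ₂ = 0.470
Converged at ψ₂ = 0.470.
  1: x = 0.438, y = 0.841
  2: x = 0.187, y = 0.080
  3: x = 0.375, y = 0.079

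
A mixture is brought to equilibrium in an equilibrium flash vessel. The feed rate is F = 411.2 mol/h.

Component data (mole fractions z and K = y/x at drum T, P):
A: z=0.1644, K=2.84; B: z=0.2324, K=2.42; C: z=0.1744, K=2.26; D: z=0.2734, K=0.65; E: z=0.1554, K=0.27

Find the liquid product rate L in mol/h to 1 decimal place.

Rachford–Rice: g(V/F) = Σ zᵢ(Kᵢ−1)/(1+V/F(Kᵢ−1)) = 0.
Feasibility: ΣzᵢKᵢ = 1.6431, Σzᵢ/Kᵢ = 1.2273 — both > 1, two phases present.
Newton iteration, V/F⁰ = 0.54:
  V/F = 0.5400: g = 0.16404, g' = -0.6648 → V/F = 0.7867
  V/F = 0.7867: g = -0.00874, g' = -0.7881 → V/F = 0.7757
  V/F = 0.7757: g = -0.00008, g' = -0.7746 → V/F = 0.7756
Converged at V/F = 0.7756.
Then V = V/F·F = 0.7756·411.2 = 318.9 mol/h and L = F − V = 92.3 mol/h.

L = 92.3 mol/h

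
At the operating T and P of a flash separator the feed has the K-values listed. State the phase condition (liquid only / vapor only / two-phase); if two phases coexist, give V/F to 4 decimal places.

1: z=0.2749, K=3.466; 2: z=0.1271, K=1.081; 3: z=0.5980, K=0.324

ΣzᵢKᵢ = 1.2840; Σzᵢ/Kᵢ = 2.0426.
Both exceed 1, so a two-phase solution exists.
Iterate (Newton) starting at ψ = 0.5:
  ψ = 0.5000: g = -0.29717, g' = -0.9596 → ψ = 0.1903
  ψ = 0.1903: g = 0.00757, g' = -1.1351 → ψ = 0.1970
Converged at ψ = 0.1970.

two-phase, V/F = 0.1970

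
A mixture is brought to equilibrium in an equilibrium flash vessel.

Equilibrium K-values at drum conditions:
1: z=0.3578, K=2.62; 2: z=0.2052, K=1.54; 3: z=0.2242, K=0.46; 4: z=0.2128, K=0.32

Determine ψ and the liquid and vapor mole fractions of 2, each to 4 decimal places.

ψ = 0.5332, x_2 = 0.1593, y_2 = 0.2454

Let ψ = V/F and solve Σ zᵢ(Kᵢ−1)/(1+ψ(Kᵢ−1)) = 0.
Check two-phase: ΣzᵢKᵢ = 1.4247 > 1 and Σzᵢ/Kᵢ = 1.4222 > 1, so g(0) = 0.4247 > 0 and g(1) = -0.4222 < 0.
Newton iteration, ψ⁰ = 0.53:
  ψ = 0.5300: g = 0.00217, g' = -0.6768 → ψ = 0.5332
Converged at ψ = 0.5332.
Compositions from xᵢ = zᵢ/(1+ψ(Kᵢ−1)), yᵢ = Kᵢxᵢ:
  1: x = 0.1920, y = 0.5030
  2: x = 0.1593, y = 0.2454
  3: x = 0.3149, y = 0.1448
  4: x = 0.3338, y = 0.1068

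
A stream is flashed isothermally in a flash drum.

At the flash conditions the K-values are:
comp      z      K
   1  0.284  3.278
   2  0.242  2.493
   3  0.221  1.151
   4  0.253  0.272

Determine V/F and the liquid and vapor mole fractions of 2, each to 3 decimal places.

Material balance + equilibrium reduce to Σ zᵢ(Kᵢ−1)/(1+V/F(Kᵢ−1)) = 0.
Check two-phase: ΣzᵢKᵢ = 1.857 > 1 and Σzᵢ/Kᵢ = 1.306 > 1, so g(0) = 0.857 > 0 and g(1) = -0.306 < 0.
Iterate (Newton) starting at V/F = 0.5:
  V/F = 0.500: g = 0.2508, g' = -0.835 → V/F = 0.800
  V/F = 0.800: g = -0.0178, g' = -1.071 → V/F = 0.784
  V/F = 0.784: g = -0.0003, g' = -1.036 → V/F = 0.783
Converged at V/F = 0.783.
Compositions from xᵢ = zᵢ/(1+V/F(Kᵢ−1)), yᵢ = Kᵢxᵢ:
  1: x = 0.102, y = 0.334
  2: x = 0.112, y = 0.278
  3: x = 0.198, y = 0.227
  4: x = 0.589, y = 0.160

V/F = 0.783, x_2 = 0.112, y_2 = 0.278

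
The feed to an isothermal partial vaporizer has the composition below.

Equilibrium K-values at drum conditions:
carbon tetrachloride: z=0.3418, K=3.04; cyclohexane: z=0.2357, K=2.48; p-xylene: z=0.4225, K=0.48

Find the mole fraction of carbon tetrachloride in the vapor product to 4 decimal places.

y_carbon tetrachloride = 0.3734

Iterate (Newton) starting at ψ = 0.5:
  ψ = 0.5000: g = 0.24877, g' = -0.7278 → ψ = 0.8418
  ψ = 0.8418: g = 0.02117, g' = -0.6564 → ψ = 0.8741
  ψ = 0.8741: g = -0.00014, g' = -0.6657 → ψ = 0.8739
Converged at ψ = 0.8739.
Compositions from xᵢ = zᵢ/(1+ψ(Kᵢ−1)), yᵢ = Kᵢxᵢ:
  carbon tetrachloride: x = 0.1228, y = 0.3734
  cyclohexane: x = 0.1028, y = 0.2549
  p-xylene: x = 0.7744, y = 0.3717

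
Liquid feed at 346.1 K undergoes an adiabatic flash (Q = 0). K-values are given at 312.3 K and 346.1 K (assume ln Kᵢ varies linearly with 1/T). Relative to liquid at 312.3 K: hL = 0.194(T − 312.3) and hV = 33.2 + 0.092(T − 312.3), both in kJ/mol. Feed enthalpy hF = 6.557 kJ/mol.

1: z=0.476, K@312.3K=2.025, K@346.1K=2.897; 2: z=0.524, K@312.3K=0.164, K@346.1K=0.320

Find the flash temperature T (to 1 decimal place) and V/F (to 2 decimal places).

T = 319.9 K, V/F = 0.16

Adiabatic flash: solve Rachford–Rice at each trial T, then check hF = ψ·hV(T) + (1−ψ)·hL(T).
  T = 312.3 K: K = (2.025, 0.164), RR gives ψ = 0.058, H_out = 1.931 kJ/mol
  T = 346.1 K: K = (2.897, 0.320), RR gives ψ = 0.424, H_out = 19.166 kJ/mol
  T = 329.2 K: K = (2.444, 0.233), RR gives ψ = 0.258, H_out = 11.395 kJ/mol
  T = 320.8 K: K = (2.232, 0.197), RR gives ψ = 0.167, H_out = 7.050 kJ/mol
  T = 316.6 K: K = (2.128, 0.180), RR gives ψ = 0.116, H_out = 4.638 kJ/mol
  T = 318.7 K: K = (2.180, 0.188), RR gives ψ = 0.142, H_out = 5.869 kJ/mol
Linear interpolation between T = 318.7 (H_out = 5.869) and T = 320.8 (H_out = 7.050) on hF = 6.557 gives T ≈ 319.9 K, at which ψ = 0.16.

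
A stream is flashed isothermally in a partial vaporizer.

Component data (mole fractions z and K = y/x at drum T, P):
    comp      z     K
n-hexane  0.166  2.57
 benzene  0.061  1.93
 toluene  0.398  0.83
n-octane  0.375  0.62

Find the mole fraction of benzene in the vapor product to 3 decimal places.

y_benzene = 0.094

Iterate (Newton) starting at ψ = 0.5:
  ψ = 0.500: g = -0.0651, g' = -0.249 → ψ = 0.239
  ψ = 0.239: g = 0.0088, g' = -0.330 → ψ = 0.265
  ψ = 0.265: g = 0.0002, g' = -0.317 → ψ = 0.266
Converged at ψ = 0.266.
Compositions from xᵢ = zᵢ/(1+ψ(Kᵢ−1)), yᵢ = Kᵢxᵢ:
  n-hexane: x = 0.117, y = 0.301
  benzene: x = 0.049, y = 0.094
  toluene: x = 0.417, y = 0.346
  n-octane: x = 0.417, y = 0.259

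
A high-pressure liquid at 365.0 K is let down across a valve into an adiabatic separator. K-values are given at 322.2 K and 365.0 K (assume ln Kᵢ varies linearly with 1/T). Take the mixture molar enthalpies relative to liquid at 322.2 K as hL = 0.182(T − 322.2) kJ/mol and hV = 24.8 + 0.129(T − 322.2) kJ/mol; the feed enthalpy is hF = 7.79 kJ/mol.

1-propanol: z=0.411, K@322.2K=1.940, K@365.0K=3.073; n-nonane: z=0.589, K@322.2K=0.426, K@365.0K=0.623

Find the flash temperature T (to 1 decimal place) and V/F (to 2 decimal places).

T = 330.9 K, V/F = 0.25

Adiabatic flash: solve Rachford–Rice at each trial T, then check hF = ψ·hV(T) + (1−ψ)·hL(T).
  T = 322.2 K: K = (1.940, 0.426), RR gives ψ = 0.089, H_out = 2.218 kJ/mol
  T = 365.0 K: K = (3.073, 0.623), RR gives ψ = 0.806, H_out = 25.951 kJ/mol
  T = 343.6 K: K = (2.477, 0.521), RR gives ψ = 0.460, H_out = 14.775 kJ/mol
  T = 332.9 K: K = (2.201, 0.473), RR gives ψ = 0.289, H_out = 8.951 kJ/mol
  T = 327.5 K: K = (2.067, 0.449), RR gives ψ = 0.194, H_out = 5.719 kJ/mol
  T = 330.2 K: K = (2.133, 0.461), RR gives ψ = 0.243, H_out = 7.369 kJ/mol
  T = 331.5 K: K = (2.166, 0.467), RR gives ψ = 0.265, H_out = 8.138 kJ/mol
Linear interpolation between T = 330.2 (H_out = 7.369) and T = 331.5 (H_out = 8.138) on hF = 7.79 gives T ≈ 330.9 K, at which ψ = 0.25.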